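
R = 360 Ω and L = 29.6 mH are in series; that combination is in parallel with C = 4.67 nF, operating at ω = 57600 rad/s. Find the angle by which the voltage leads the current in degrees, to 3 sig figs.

X_L = ωL = 1700 Ω
X_C = 1/(ωC) = 3720 Ω
Branch 1 (R+jX_L): Z₁ = 360 + j1700 Ω, |Z₁| = 1740 Ω
Branch 2 (−jX_C): Z₂ = −j3720 Ω
Parallel: Z = Z₁Z₂/(Z₁+Z₂), |Z| = 3170 Ω, ∠Z = 67.9°

67.9°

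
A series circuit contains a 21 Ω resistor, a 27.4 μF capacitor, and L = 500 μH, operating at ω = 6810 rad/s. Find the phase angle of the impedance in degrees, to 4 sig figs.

X_L = ωL = 3.405 Ω
X_C = 1/(ωC) = 5.359 Ω
Net reactance X = X_L − X_C = -1.954 Ω
Z = 21.00 − j1.954 Ω
|Z| = √(21.00² + 1.954²) = 21.09 Ω
∠Z = arctan(-1.954/21.00) = -5.317°

-5.317°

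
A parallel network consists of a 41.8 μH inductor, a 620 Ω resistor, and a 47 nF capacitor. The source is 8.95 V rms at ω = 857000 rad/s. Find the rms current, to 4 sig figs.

111.6 mA

X_L = ωL = 35.82 Ω
X_C = 1/(ωC) = 24.83 Ω
Parallel: admittances add. Y = 1/R + 1/(jωL) + jωC
Y = (0.001613 + j0.01236) S
|Y| = 0.01247 S → |Z| = 1/|Y| = 80.20 Ω, ∠Z = −∠Y = -82.57°
I = V/|Z| = 8.95/80.20 = 111.6 mA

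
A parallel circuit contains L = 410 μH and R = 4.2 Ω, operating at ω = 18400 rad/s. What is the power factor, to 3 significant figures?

0.874

X_L = ωL = 7.54 Ω
Parallel: admittances add. Y = 1/R + 1/(jωL)
Y = (0.238 − j0.133) S
|Y| = 0.273 S → |Z| = 1/|Y| = 3.67 Ω, ∠Z = −∠Y = 29.1°
cos φ = cos(29.1°) = 0.874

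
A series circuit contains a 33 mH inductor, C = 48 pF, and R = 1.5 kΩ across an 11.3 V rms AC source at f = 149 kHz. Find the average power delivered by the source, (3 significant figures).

ω = 2πf = 936200 rad/s
X_L = ωL = 30900 Ω
X_C = 1/(ωC) = 22300 Ω
Net reactance X = X_L − X_C = 8640 Ω
Z = 1500 + j8640 Ω
|Z| = √(1500² + 8640²) = 8770 Ω
∠Z = arctan(8640/1500) = 80.2°
I = V/|Z| = 1.29 mA
P = VI cos φ = 11.3 × 0.00129 × cos(80.2°) = 2.49 mW

2.49 mW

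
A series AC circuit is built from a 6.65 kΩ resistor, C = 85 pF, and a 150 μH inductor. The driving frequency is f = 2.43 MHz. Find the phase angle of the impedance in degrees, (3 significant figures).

ω = 2πf = 1.527e+07 rad/s
X_L = ωL = 2290 Ω
X_C = 1/(ωC) = 771 Ω
Net reactance X = X_L − X_C = 1520 Ω
Z = 6650 + j1520 Ω
|Z| = √(6650² + 1520²) = 6820 Ω
∠Z = arctan(1520/6650) = 12.9°

12.9°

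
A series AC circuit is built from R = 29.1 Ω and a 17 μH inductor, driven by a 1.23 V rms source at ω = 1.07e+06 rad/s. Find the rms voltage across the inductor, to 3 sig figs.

X_L = ωL = 18.2 Ω
Z = 29.1 + j18.2 Ω
|Z| = √(29.1² + 18.2²) = 34.3 Ω
I = V/|Z| = 35.8 mA
V_L = I·|Z_L| = 0.0358 × 18.2 = 0.652 V

0.652 V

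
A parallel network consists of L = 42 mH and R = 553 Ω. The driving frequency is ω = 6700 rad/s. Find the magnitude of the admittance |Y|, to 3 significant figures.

X_L = ωL = 281 Ω
Parallel: admittances add. Y = 1/R + 1/(jωL)
Y = (0.00181 − j0.00355) S
|Y| = 0.00399 S → |Z| = 1/|Y| = 251 Ω, ∠Z = −∠Y = 63.0°

3.99 mS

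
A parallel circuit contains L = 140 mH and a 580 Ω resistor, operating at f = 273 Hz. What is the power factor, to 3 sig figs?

0.383

ω = 2πf = 1715 rad/s
X_L = ωL = 240 Ω
Parallel: admittances add. Y = 1/R + 1/(jωL)
Y = (0.00172 − j0.00416) S
|Y| = 0.00451 S → |Z| = 1/|Y| = 222 Ω, ∠Z = −∠Y = 67.5°
cos φ = cos(67.5°) = 0.383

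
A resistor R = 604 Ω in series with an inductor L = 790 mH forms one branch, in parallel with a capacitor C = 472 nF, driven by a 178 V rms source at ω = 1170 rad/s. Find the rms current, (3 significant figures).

X_L = ωL = 924 Ω
X_C = 1/(ωC) = 1810 Ω
Branch 1 (R+jX_L): Z₁ = 604 + j924 Ω, |Z₁| = 1100 Ω
Branch 2 (−jX_C): Z₂ = −j1810 Ω
Parallel: Z = Z₁Z₂/(Z₁+Z₂), |Z| = 1860 Ω, ∠Z = 22.6°
I = V/|Z| = 178/1860 = 95.5 mA

95.5 mA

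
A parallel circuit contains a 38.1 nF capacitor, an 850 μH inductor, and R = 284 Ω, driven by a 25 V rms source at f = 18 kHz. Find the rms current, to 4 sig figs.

ω = 2πf = 113100 rad/s
X_L = ωL = 96.13 Ω
X_C = 1/(ωC) = 232.1 Ω
Parallel: admittances add. Y = 1/R + 1/(jωL) + jωC
Y = (0.003521 − j0.006093) S
|Y| = 0.007037 S → |Z| = 1/|Y| = 142.1 Ω, ∠Z = −∠Y = 59.98°
I = V/|Z| = 25/142.1 = 175.9 mA

175.9 mA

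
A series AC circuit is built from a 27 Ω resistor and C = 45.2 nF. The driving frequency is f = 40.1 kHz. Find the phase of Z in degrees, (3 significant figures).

-72.9°

ω = 2πf = 252000 rad/s
X_C = 1/(ωC) = 87.8 Ω
Z = 27.0 − j87.8 Ω
|Z| = √(27.0² + 87.8²) = 91.9 Ω
∠Z = arctan(-87.8/27.0) = -72.9°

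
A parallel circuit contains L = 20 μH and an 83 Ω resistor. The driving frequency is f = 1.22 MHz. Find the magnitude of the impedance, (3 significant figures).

ω = 2πf = 7.665e+06 rad/s
X_L = ωL = 153 Ω
Parallel: admittances add. Y = 1/R + 1/(jωL)
Y = (0.0120 − j0.00652) S
|Y| = 0.0137 S → |Z| = 1/|Y| = 73.0 Ω, ∠Z = −∠Y = 28.4°

73.0 Ω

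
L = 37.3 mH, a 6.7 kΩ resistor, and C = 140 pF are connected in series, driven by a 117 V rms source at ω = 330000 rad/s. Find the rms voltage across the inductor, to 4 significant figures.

X_L = ωL = 12310 Ω
X_C = 1/(ωC) = 21650 Ω
Net reactance X = X_L − X_C = -9336 Ω
Z = 6700 − j9336 Ω
|Z| = √(6700² + 9336²) = 11490 Ω
I = V/|Z| = 10.18 mA
V_L = I·|Z_L| = 0.01018 × 12310 = 125.3 V

125.3 V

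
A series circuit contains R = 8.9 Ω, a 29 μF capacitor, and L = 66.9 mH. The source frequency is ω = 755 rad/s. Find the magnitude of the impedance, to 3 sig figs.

10.1 Ω

X_L = ωL = 50.5 Ω
X_C = 1/(ωC) = 45.7 Ω
Net reactance X = X_L − X_C = 4.84 Ω
Z = 8.90 + j4.84 Ω
|Z| = √(8.90² + 4.84²) = 10.1 Ω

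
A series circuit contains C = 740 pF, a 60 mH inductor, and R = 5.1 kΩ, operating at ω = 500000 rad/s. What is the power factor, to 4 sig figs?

0.1837

X_L = ωL = 30000 Ω
X_C = 1/(ωC) = 2703 Ω
Net reactance X = X_L − X_C = 27300 Ω
Z = 5100 + j27300 Ω
|Z| = √(5100² + 27300²) = 27770 Ω
∠Z = arctan(27300/5100) = 79.42°
cos φ = cos(79.42°) = 0.1837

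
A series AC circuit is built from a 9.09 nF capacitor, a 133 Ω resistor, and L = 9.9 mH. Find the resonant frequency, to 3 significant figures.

16.8 kHz

ω₀ = 1/√(LC) = 1/√(0.0099 × 9.09e-09) = 105400 rad/s
f₀ = ω₀/(2π) = 16.8 kHz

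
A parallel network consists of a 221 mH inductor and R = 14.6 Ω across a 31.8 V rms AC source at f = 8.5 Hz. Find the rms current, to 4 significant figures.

ω = 2πf = 53.41 rad/s
X_L = ωL = 11.80 Ω
Parallel: admittances add. Y = 1/R + 1/(jωL)
Y = (0.06849 − j0.08472) S
|Y| = 0.1089 S → |Z| = 1/|Y| = 9.179 Ω, ∠Z = −∠Y = 51.05°
I = V/|Z| = 31.8/9.179 = 3.465 A

3.465 A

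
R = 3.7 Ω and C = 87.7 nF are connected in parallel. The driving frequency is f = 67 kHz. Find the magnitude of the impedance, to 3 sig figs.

ω = 2πf = 421000 rad/s
X_C = 1/(ωC) = 27.1 Ω
Parallel: admittances add. Y = 1/R + jωC
Y = (0.270 + j0.0369) S
|Y| = 0.273 S → |Z| = 1/|Y| = 3.67 Ω, ∠Z = −∠Y = -7.78°

3.67 Ω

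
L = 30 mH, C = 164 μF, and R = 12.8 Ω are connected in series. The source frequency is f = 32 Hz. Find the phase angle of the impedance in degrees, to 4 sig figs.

-62.22°

ω = 2πf = 201.1 rad/s
X_L = ωL = 6.032 Ω
X_C = 1/(ωC) = 30.33 Ω
Net reactance X = X_L − X_C = -24.29 Ω
Z = 12.80 − j24.29 Ω
|Z| = √(12.80² + 24.29²) = 27.46 Ω
∠Z = arctan(-24.29/12.80) = -62.22°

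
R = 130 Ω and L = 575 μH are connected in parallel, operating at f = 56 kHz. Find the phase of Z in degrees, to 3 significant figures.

32.7°

ω = 2πf = 351900 rad/s
X_L = ωL = 202 Ω
Parallel: admittances add. Y = 1/R + 1/(jωL)
Y = (0.00769 − j0.00494) S
|Y| = 0.00914 S → |Z| = 1/|Y| = 109 Ω, ∠Z = −∠Y = 32.7°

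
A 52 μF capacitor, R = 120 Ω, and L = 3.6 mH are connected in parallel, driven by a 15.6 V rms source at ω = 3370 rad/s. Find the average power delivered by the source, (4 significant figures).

X_L = ωL = 12.13 Ω
X_C = 1/(ωC) = 5.706 Ω
Parallel: admittances add. Y = 1/R + 1/(jωL) + jωC
Y = (0.008333 + j0.09281) S
|Y| = 0.09319 S → |Z| = 1/|Y| = 10.73 Ω, ∠Z = −∠Y = -84.87°
I = V/|Z| = 1.454 A
P = VI cos φ = 15.6 × 1.454 × cos(-84.87°) = 2.028 W

2.028 W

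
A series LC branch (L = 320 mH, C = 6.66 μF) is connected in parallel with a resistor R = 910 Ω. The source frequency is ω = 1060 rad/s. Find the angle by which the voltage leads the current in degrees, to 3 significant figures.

77.8°

X_L = ωL = 339 Ω
X_C = 1/(ωC) = 142 Ω
Branch 1: Z₁ = R = 910 Ω
Branch 2 (series LC): Z₂ = j(X_L − X_C) = j198 Ω
Parallel: Z = Z₁Z₂/(Z₁+Z₂), |Z| = 193 Ω, ∠Z = 77.8°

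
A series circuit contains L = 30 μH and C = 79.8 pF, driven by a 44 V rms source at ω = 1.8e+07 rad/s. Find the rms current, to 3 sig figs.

X_L = ωL = 540 Ω
X_C = 1/(ωC) = 696 Ω
Net reactance X = X_L − X_C = -156 Ω
Z = − j156 Ω
|Z| = √(0² + 156²) = 156 Ω
I = V/|Z| = 44/156 = 282 mA

282 mA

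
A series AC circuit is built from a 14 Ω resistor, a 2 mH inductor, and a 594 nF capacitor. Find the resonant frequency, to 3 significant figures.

ω₀ = 1/√(LC) = 1/√(0.002 × 5.94e-07) = 29010 rad/s
f₀ = ω₀/(2π) = 4.62 kHz

4.62 kHz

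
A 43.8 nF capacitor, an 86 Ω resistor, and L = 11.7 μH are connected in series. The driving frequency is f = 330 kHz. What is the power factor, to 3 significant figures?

0.988

ω = 2πf = 2.073e+06 rad/s
X_L = ωL = 24.3 Ω
X_C = 1/(ωC) = 11.0 Ω
Net reactance X = X_L − X_C = 13.2 Ω
Z = 86.0 + j13.2 Ω
|Z| = √(86.0² + 13.2²) = 87.0 Ω
∠Z = arctan(13.2/86.0) = 8.76°
cos φ = cos(8.76°) = 0.988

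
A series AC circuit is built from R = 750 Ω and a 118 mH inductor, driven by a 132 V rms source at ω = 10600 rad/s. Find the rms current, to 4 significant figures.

X_L = ωL = 1251 Ω
Z = 750.0 + j1251 Ω
|Z| = √(750.0² + 1251²) = 1458 Ω
I = V/|Z| = 132/1458 = 90.51 mA

90.51 mA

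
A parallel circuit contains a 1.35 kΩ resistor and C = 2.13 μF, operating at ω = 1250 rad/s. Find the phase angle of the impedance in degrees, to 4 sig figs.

X_C = 1/(ωC) = 375.6 Ω
Parallel: admittances add. Y = 1/R + jωC
Y = (0.0007407 + j0.002662) S
|Y| = 0.002764 S → |Z| = 1/|Y| = 361.8 Ω, ∠Z = −∠Y = -74.45°

-74.45°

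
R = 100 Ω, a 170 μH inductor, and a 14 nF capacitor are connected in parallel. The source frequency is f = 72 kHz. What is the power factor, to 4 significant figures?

0.8319

ω = 2πf = 452400 rad/s
X_L = ωL = 76.91 Ω
X_C = 1/(ωC) = 157.9 Ω
Parallel: admittances add. Y = 1/R + 1/(jωL) + jωC
Y = (0.01000 − j0.006669) S
|Y| = 0.01202 S → |Z| = 1/|Y| = 83.19 Ω, ∠Z = −∠Y = 33.70°
cos φ = cos(33.70°) = 0.8319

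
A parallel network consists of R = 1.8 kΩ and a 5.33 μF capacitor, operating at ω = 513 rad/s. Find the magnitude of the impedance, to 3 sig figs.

358 Ω

X_C = 1/(ωC) = 366 Ω
Parallel: admittances add. Y = 1/R + jωC
Y = (0.000556 + j0.00273) S
|Y| = 0.00279 S → |Z| = 1/|Y| = 358 Ω, ∠Z = −∠Y = -78.5°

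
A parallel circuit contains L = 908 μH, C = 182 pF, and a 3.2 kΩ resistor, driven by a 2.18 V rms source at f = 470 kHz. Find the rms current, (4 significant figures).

769.9 μA

ω = 2πf = 2.953e+06 rad/s
X_L = ωL = 2681 Ω
X_C = 1/(ωC) = 1861 Ω
Parallel: admittances add. Y = 1/R + 1/(jωL) + jωC
Y = (0.0003125 + j0.0001645) S
|Y| = 0.0003532 S → |Z| = 1/|Y| = 2832 Ω, ∠Z = −∠Y = -27.77°
I = V/|Z| = 2.18/2832 = 769.9 μA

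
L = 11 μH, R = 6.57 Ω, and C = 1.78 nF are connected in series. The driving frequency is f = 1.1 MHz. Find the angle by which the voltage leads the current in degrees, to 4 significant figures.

ω = 2πf = 6.912e+06 rad/s
X_L = ωL = 76.03 Ω
X_C = 1/(ωC) = 81.28 Ω
Net reactance X = X_L − X_C = -5.258 Ω
Z = 6.570 − j5.258 Ω
|Z| = √(6.570² + 5.258²) = 8.415 Ω
∠Z = arctan(-5.258/6.570) = -38.67°

-38.67°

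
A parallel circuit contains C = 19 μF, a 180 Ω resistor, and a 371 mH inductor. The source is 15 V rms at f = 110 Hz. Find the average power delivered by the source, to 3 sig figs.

ω = 2πf = 691.2 rad/s
X_L = ωL = 256 Ω
X_C = 1/(ωC) = 76.2 Ω
Parallel: admittances add. Y = 1/R + 1/(jωL) + jωC
Y = (0.00556 + j0.00923) S
|Y| = 0.0108 S → |Z| = 1/|Y| = 92.8 Ω, ∠Z = −∠Y = -59.0°
I = V/|Z| = 162 mA
P = VI cos φ = 15 × 0.162 × cos(-59.0°) = 1.25 W

1.25 W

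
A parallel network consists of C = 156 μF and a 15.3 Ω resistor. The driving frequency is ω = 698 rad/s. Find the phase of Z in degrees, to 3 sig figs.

X_C = 1/(ωC) = 9.18 Ω
Parallel: admittances add. Y = 1/R + jωC
Y = (0.0654 + j0.109) S
|Y| = 0.127 S → |Z| = 1/|Y| = 7.87 Ω, ∠Z = −∠Y = -59.0°

-59.0°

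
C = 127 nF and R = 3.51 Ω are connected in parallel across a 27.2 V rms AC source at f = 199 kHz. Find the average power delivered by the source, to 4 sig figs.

210.8 W

ω = 2πf = 1.25e+06 rad/s
X_C = 1/(ωC) = 6.297 Ω
Parallel: admittances add. Y = 1/R + jωC
Y = (0.2849 + j0.1588) S
|Y| = 0.3262 S → |Z| = 1/|Y| = 3.066 Ω, ∠Z = −∠Y = -29.13°
I = V/|Z| = 8.872 A
P = VI cos φ = 27.2 × 8.872 × cos(-29.13°) = 210.8 W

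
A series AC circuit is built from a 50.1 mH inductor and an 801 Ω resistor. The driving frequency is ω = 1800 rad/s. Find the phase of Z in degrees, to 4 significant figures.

6.424°

X_L = ωL = 90.18 Ω
Z = 801.0 + j90.18 Ω
|Z| = √(801.0² + 90.18²) = 806.1 Ω
∠Z = arctan(90.18/801.0) = 6.424°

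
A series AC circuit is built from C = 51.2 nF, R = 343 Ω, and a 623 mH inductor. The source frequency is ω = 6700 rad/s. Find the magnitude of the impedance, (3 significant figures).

1300 Ω

X_L = ωL = 4170 Ω
X_C = 1/(ωC) = 2920 Ω
Net reactance X = X_L − X_C = 1260 Ω
Z = 343 + j1260 Ω
|Z| = √(343² + 1260²) = 1300 Ω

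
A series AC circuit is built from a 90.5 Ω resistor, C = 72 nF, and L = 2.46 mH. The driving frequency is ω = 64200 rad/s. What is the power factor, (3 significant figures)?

0.840

X_L = ωL = 158 Ω
X_C = 1/(ωC) = 216 Ω
Net reactance X = X_L − X_C = -58.4 Ω
Z = 90.5 − j58.4 Ω
|Z| = √(90.5² + 58.4²) = 108 Ω
∠Z = arctan(-58.4/90.5) = -32.8°
cos φ = cos(-32.8°) = 0.840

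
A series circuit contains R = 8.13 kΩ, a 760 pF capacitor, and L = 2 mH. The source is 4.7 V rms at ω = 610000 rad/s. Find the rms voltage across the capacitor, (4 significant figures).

1.239 V

X_L = ωL = 1220 Ω
X_C = 1/(ωC) = 2157 Ω
Net reactance X = X_L − X_C = -937.0 Ω
Z = 8130 − j937.0 Ω
|Z| = √(8130² + 937.0²) = 8184 Ω
I = V/|Z| = 574.3 μA
V_C = I·|Z_C| = 0.0005743 × 2157 = 1.239 V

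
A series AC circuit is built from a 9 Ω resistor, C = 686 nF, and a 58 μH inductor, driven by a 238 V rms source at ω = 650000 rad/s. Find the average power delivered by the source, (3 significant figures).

381 W

X_L = ωL = 37.7 Ω
X_C = 1/(ωC) = 2.24 Ω
Net reactance X = X_L − X_C = 35.5 Ω
Z = 9.00 + j35.5 Ω
|Z| = √(9.00² + 35.5²) = 36.6 Ω
∠Z = arctan(35.5/9.00) = 75.8°
I = V/|Z| = 6.51 A
P = VI cos φ = 238 × 6.51 × cos(75.8°) = 381 W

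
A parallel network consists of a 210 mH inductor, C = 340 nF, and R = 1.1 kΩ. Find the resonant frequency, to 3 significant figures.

596 Hz

ω₀ = 1/√(LC) = 1/√(0.21 × 3.4e-07) = 3742 rad/s
f₀ = ω₀/(2π) = 596 Hz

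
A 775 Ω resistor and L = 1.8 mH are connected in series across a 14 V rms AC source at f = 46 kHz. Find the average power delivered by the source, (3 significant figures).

174 mW

ω = 2πf = 289000 rad/s
X_L = ωL = 520 Ω
Z = 775 + j520 Ω
|Z| = √(775² + 520²) = 933 Ω
∠Z = arctan(520/775) = 33.9°
I = V/|Z| = 15.0 mA
P = VI cos φ = 14 × 0.0150 × cos(33.9°) = 174 mW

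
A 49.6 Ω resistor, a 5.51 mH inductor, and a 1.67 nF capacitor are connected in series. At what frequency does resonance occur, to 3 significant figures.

ω₀ = 1/√(LC) = 1/√(0.00551 × 1.67e-09) = 329700 rad/s
f₀ = ω₀/(2π) = 52.5 kHz

52.5 kHz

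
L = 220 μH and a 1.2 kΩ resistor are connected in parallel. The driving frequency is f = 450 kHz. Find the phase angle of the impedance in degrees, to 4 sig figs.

62.60°

ω = 2πf = 2.827e+06 rad/s
X_L = ωL = 622.0 Ω
Parallel: admittances add. Y = 1/R + 1/(jωL)
Y = (0.0008333 − j0.001608) S
|Y| = 0.001811 S → |Z| = 1/|Y| = 552.2 Ω, ∠Z = −∠Y = 62.60°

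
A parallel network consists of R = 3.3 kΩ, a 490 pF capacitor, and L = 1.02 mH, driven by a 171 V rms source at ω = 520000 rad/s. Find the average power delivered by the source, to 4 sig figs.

X_L = ωL = 530.4 Ω
X_C = 1/(ωC) = 3925 Ω
Parallel: admittances add. Y = 1/R + 1/(jωL) + jωC
Y = (0.0003030 − j0.001631) S
|Y| = 0.001658 S → |Z| = 1/|Y| = 603.0 Ω, ∠Z = −∠Y = 79.47°
I = V/|Z| = 283.6 mA
P = VI cos φ = 171 × 0.2836 × cos(79.47°) = 8.861 W

8.861 W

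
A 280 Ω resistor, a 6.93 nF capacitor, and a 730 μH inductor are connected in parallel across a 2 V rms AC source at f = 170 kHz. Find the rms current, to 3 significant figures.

14.2 mA

ω = 2πf = 1.068e+06 rad/s
X_L = ωL = 780 Ω
X_C = 1/(ωC) = 135 Ω
Parallel: admittances add. Y = 1/R + 1/(jωL) + jωC
Y = (0.00357 + j0.00612) S
|Y| = 0.00709 S → |Z| = 1/|Y| = 141 Ω, ∠Z = −∠Y = -59.7°
I = V/|Z| = 2/141 = 14.2 mA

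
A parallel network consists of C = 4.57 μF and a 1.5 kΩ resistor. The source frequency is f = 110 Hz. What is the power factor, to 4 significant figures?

0.2065

ω = 2πf = 691.2 rad/s
X_C = 1/(ωC) = 316.6 Ω
Parallel: admittances add. Y = 1/R + jωC
Y = (0.0006667 + j0.003159) S
|Y| = 0.003228 S → |Z| = 1/|Y| = 309.8 Ω, ∠Z = −∠Y = -78.08°
cos φ = cos(-78.08°) = 0.2065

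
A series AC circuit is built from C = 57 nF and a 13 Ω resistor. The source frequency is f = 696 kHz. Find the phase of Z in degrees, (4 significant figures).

ω = 2πf = 4.373e+06 rad/s
X_C = 1/(ωC) = 4.012 Ω
Z = 13.00 − j4.012 Ω
|Z| = √(13.00² + 4.012²) = 13.60 Ω
∠Z = arctan(-4.012/13.00) = -17.15°

-17.15°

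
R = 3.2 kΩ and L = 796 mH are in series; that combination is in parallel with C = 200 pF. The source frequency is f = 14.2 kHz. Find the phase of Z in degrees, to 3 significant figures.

ω = 2πf = 89220 rad/s
X_L = ωL = 71000 Ω
X_C = 1/(ωC) = 56000 Ω
Branch 1 (R+jX_L): Z₁ = 3200 + j71000 Ω, |Z₁| = 71100 Ω
Branch 2 (−jX_C): Z₂ = −j56000 Ω
Parallel: Z = Z₁Z₂/(Z₁+Z₂), |Z| = 260000 Ω, ∠Z = -80.5°

-80.5°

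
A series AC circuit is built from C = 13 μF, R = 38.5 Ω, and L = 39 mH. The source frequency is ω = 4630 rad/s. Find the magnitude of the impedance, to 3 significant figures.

X_L = ωL = 181 Ω
X_C = 1/(ωC) = 16.6 Ω
Net reactance X = X_L − X_C = 164 Ω
Z = 38.5 + j164 Ω
|Z| = √(38.5² + 164²) = 168 Ω

168 Ω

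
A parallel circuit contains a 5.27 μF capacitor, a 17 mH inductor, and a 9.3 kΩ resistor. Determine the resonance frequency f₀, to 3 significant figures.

ω₀ = 1/√(LC) = 1/√(0.017 × 5.27e-06) = 3341 rad/s
f₀ = ω₀/(2π) = 532 Hz

532 Hz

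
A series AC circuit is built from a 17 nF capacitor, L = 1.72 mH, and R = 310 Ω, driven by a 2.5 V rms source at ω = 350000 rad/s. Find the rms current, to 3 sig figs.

4.69 mA

X_L = ωL = 602 Ω
X_C = 1/(ωC) = 168 Ω
Net reactance X = X_L − X_C = 434 Ω
Z = 310 + j434 Ω
|Z| = √(310² + 434²) = 533 Ω
I = V/|Z| = 2.5/533 = 4.69 mA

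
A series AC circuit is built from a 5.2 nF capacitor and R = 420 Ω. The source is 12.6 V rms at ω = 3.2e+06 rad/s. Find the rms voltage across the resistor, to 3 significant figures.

12.5 V

X_C = 1/(ωC) = 60.1 Ω
Z = 420 − j60.1 Ω
|Z| = √(420² + 60.1²) = 424 Ω
I = V/|Z| = 29.7 mA
V_R = I·|Z_R| = 0.0297 × 420 = 12.5 V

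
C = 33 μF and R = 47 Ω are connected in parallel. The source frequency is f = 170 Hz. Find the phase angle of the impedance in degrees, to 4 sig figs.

ω = 2πf = 1068 rad/s
X_C = 1/(ωC) = 28.37 Ω
Parallel: admittances add. Y = 1/R + jωC
Y = (0.02128 + j0.03525) S
|Y| = 0.04117 S → |Z| = 1/|Y| = 24.29 Ω, ∠Z = −∠Y = -58.88°

-58.88°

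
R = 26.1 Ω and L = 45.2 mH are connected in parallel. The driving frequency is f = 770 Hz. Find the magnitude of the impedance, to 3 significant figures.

25.9 Ω

ω = 2πf = 4838 rad/s
X_L = ωL = 219 Ω
Parallel: admittances add. Y = 1/R + 1/(jωL)
Y = (0.0383 − j0.00457) S
|Y| = 0.0386 S → |Z| = 1/|Y| = 25.9 Ω, ∠Z = −∠Y = 6.81°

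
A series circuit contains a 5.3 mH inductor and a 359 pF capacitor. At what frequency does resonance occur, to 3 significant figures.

115 kHz

ω₀ = 1/√(LC) = 1/√(0.0053 × 3.59e-10) = 725000 rad/s
f₀ = ω₀/(2π) = 115 kHz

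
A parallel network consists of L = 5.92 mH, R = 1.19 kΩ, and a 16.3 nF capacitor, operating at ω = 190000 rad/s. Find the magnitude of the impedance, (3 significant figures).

X_L = ωL = 1120 Ω
X_C = 1/(ωC) = 323 Ω
Parallel: admittances add. Y = 1/R + 1/(jωL) + jωC
Y = (0.000840 + j0.00221) S
|Y| = 0.00236 S → |Z| = 1/|Y| = 423 Ω, ∠Z = −∠Y = -69.2°

423 Ω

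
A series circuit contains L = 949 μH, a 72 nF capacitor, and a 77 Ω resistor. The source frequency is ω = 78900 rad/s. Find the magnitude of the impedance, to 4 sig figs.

127.1 Ω

X_L = ωL = 74.88 Ω
X_C = 1/(ωC) = 176.0 Ω
Net reactance X = X_L − X_C = -101.2 Ω
Z = 77.00 − j101.2 Ω
|Z| = √(77.00² + 101.2²) = 127.1 Ω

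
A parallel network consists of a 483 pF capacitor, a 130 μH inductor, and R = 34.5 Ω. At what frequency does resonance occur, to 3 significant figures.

ω₀ = 1/√(LC) = 1/√(0.00013 × 4.83e-10) = 3.991e+06 rad/s
f₀ = ω₀/(2π) = 635 kHz

635 kHz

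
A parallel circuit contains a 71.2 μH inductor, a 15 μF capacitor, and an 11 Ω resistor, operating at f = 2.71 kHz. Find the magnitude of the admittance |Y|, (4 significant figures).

576.6 mS

ω = 2πf = 17030 rad/s
X_L = ωL = 1.212 Ω
X_C = 1/(ωC) = 3.915 Ω
Parallel: admittances add. Y = 1/R + 1/(jωL) + jωC
Y = (0.09091 − j0.5694) S
|Y| = 0.5766 S → |Z| = 1/|Y| = 1.734 Ω, ∠Z = −∠Y = 80.93°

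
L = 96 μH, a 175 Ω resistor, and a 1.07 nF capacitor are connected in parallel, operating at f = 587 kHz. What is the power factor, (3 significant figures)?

ω = 2πf = 3.688e+06 rad/s
X_L = ωL = 354 Ω
X_C = 1/(ωC) = 253 Ω
Parallel: admittances add. Y = 1/R + 1/(jωL) + jωC
Y = (0.00571 + j0.00112) S
|Y| = 0.00582 S → |Z| = 1/|Y| = 172 Ω, ∠Z = −∠Y = -11.1°
cos φ = cos(-11.1°) = 0.981

0.981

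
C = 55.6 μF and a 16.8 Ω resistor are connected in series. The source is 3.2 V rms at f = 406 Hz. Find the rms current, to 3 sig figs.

176 mA

ω = 2πf = 2551 rad/s
X_C = 1/(ωC) = 7.05 Ω
Z = 16.8 − j7.05 Ω
|Z| = √(16.8² + 7.05²) = 18.2 Ω
I = V/|Z| = 3.2/18.2 = 176 mA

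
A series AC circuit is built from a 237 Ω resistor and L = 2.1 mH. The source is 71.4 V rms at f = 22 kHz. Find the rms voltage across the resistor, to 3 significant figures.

45.2 V

ω = 2πf = 138200 rad/s
X_L = ωL = 290 Ω
Z = 237 + j290 Ω
|Z| = √(237² + 290²) = 375 Ω
I = V/|Z| = 191 mA
V_R = I·|Z_R| = 0.191 × 237 = 45.2 V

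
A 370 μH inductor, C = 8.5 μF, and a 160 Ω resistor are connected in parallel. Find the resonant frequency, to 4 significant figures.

ω₀ = 1/√(LC) = 1/√(0.00037 × 8.5e-06) = 17830 rad/s
f₀ = ω₀/(2π) = 2.838 kHz

2.838 kHz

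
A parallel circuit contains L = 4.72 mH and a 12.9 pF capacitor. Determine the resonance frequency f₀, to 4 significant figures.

645.0 kHz

ω₀ = 1/√(LC) = 1/√(0.00472 × 1.29e-11) = 4.053e+06 rad/s
f₀ = ω₀/(2π) = 645.0 kHz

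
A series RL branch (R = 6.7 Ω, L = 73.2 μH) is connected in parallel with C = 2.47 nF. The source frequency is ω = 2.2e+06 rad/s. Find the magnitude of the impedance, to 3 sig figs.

X_L = ωL = 161 Ω
X_C = 1/(ωC) = 184 Ω
Branch 1 (R+jX_L): Z₁ = 6.70 + j161 Ω, |Z₁| = 161 Ω
Branch 2 (−jX_C): Z₂ = −j184 Ω
Parallel: Z = Z₁Z₂/(Z₁+Z₂), |Z| = 1240 Ω, ∠Z = 71.4°

1240 Ω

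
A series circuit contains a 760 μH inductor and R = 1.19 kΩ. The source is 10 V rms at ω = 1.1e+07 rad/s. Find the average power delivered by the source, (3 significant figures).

1.67 mW

X_L = ωL = 8360 Ω
Z = 1190 + j8360 Ω
|Z| = √(1190² + 8360²) = 8440 Ω
∠Z = arctan(8360/1190) = 81.9°
I = V/|Z| = 1.18 mA
P = VI cos φ = 10 × 0.00118 × cos(81.9°) = 1.67 mW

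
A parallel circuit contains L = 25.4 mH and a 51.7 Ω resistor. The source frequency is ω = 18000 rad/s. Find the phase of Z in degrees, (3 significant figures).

X_L = ωL = 457 Ω
Parallel: admittances add. Y = 1/R + 1/(jωL)
Y = (0.0193 − j0.00219) S
|Y| = 0.0195 S → |Z| = 1/|Y| = 51.4 Ω, ∠Z = −∠Y = 6.45°

6.45°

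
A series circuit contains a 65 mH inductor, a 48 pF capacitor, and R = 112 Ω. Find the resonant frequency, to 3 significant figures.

90.1 kHz

ω₀ = 1/√(LC) = 1/√(0.065 × 4.8e-11) = 566100 rad/s
f₀ = ω₀/(2π) = 90.1 kHz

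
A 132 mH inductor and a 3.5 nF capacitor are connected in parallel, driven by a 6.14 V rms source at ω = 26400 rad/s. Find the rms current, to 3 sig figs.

1.19 mA

X_L = ωL = 3480 Ω
X_C = 1/(ωC) = 10800 Ω
Parallel: admittances add. Y = 1/(jωL) + jωC
Y = (0 − j0.000195) S
|Y| = 0.000195 S → |Z| = 1/|Y| = 5140 Ω, ∠Z = −∠Y = 90.0°
I = V/|Z| = 6.14/5140 = 1.19 mA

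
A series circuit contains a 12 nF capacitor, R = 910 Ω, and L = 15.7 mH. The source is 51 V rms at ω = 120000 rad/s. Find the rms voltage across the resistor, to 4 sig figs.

X_L = ωL = 1884 Ω
X_C = 1/(ωC) = 694.4 Ω
Net reactance X = X_L − X_C = 1190 Ω
Z = 910.0 + j1190 Ω
|Z| = √(910.0² + 1190²) = 1498 Ω
I = V/|Z| = 34.05 mA
V_R = I·|Z_R| = 0.03405 × 910.0 = 30.99 V

30.99 V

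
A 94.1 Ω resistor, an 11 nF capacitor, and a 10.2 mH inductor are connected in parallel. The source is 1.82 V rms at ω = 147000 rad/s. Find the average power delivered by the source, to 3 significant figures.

X_L = ωL = 1500 Ω
X_C = 1/(ωC) = 618 Ω
Parallel: admittances add. Y = 1/R + 1/(jωL) + jωC
Y = (0.0106 + j0.000950) S
|Y| = 0.0107 S → |Z| = 1/|Y| = 93.7 Ω, ∠Z = −∠Y = -5.11°
I = V/|Z| = 19.4 mA
P = VI cos φ = 1.82 × 0.0194 × cos(-5.11°) = 35.2 mW

35.2 mW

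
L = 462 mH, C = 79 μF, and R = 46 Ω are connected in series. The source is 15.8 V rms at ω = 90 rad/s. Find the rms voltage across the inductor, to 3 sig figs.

X_L = ωL = 41.6 Ω
X_C = 1/(ωC) = 141 Ω
Net reactance X = X_L − X_C = -99.1 Ω
Z = 46.0 − j99.1 Ω
|Z| = √(46.0² + 99.1²) = 109 Ω
I = V/|Z| = 145 mA
V_L = I·|Z_L| = 0.145 × 41.6 = 6.01 V

6.01 V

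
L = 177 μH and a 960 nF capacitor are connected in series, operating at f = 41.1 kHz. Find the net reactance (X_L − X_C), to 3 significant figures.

ω = 2πf = 258200 rad/s
X_L = ωL = 45.7 Ω
X_C = 1/(ωC) = 4.03 Ω
X = 45.7 − 4.03 = 41.7 Ω

41.7 Ω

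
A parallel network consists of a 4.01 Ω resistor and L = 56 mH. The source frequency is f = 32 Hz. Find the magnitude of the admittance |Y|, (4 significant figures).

ω = 2πf = 201.1 rad/s
X_L = ωL = 11.26 Ω
Parallel: admittances add. Y = 1/R + 1/(jωL)
Y = (0.2494 − j0.08881) S
|Y| = 0.2647 S → |Z| = 1/|Y| = 3.778 Ω, ∠Z = −∠Y = 19.60°

264.7 mS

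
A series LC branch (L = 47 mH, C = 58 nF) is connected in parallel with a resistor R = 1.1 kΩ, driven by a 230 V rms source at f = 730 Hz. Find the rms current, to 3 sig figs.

219 mA

ω = 2πf = 4587 rad/s
X_L = ωL = 216 Ω
X_C = 1/(ωC) = 3760 Ω
Branch 1: Z₁ = R = 1100 Ω
Branch 2 (series LC): Z₂ = j(X_L − X_C) = −j3540 Ω
Parallel: Z = Z₁Z₂/(Z₁+Z₂), |Z| = 1050 Ω, ∠Z = -17.2°
I = V/|Z| = 230/1050 = 219 mA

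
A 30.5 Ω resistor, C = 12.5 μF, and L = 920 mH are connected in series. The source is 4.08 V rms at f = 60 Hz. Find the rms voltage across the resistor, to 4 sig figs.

0.9015 V

ω = 2πf = 377.0 rad/s
X_L = ωL = 346.8 Ω
X_C = 1/(ωC) = 212.2 Ω
Net reactance X = X_L − X_C = 134.6 Ω
Z = 30.50 + j134.6 Ω
|Z| = √(30.50² + 134.6²) = 138.0 Ω
I = V/|Z| = 29.56 mA
V_R = I·|Z_R| = 0.02956 × 30.50 = 0.9015 V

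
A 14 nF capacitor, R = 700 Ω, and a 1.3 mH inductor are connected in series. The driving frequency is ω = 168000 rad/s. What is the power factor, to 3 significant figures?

X_L = ωL = 218 Ω
X_C = 1/(ωC) = 425 Ω
Net reactance X = X_L − X_C = -207 Ω
Z = 700 − j207 Ω
|Z| = √(700² + 207²) = 730 Ω
∠Z = arctan(-207/700) = -16.5°
cos φ = cos(-16.5°) = 0.959

0.959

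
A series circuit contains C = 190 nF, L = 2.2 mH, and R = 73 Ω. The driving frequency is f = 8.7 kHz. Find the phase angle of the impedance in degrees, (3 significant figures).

18.2°

ω = 2πf = 54660 rad/s
X_L = ωL = 120 Ω
X_C = 1/(ωC) = 96.3 Ω
Net reactance X = X_L − X_C = 24.0 Ω
Z = 73.0 + j24.0 Ω
|Z| = √(73.0² + 24.0²) = 76.8 Ω
∠Z = arctan(24.0/73.0) = 18.2°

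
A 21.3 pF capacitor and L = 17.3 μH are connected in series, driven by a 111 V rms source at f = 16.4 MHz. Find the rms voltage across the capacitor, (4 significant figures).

38.11 V

ω = 2πf = 1.03e+08 rad/s
X_L = ωL = 1783 Ω
X_C = 1/(ωC) = 455.6 Ω
Net reactance X = X_L − X_C = 1327 Ω
Z = j1327 Ω
|Z| = √(0² + 1327²) = 1327 Ω
I = V/|Z| = 83.64 mA
V_C = I·|Z_C| = 0.08364 × 455.6 = 38.11 V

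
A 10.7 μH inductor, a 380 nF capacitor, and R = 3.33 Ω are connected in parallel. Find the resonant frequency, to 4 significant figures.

ω₀ = 1/√(LC) = 1/√(1.07e-05 × 3.8e-07) = 495900 rad/s
f₀ = ω₀/(2π) = 78.93 kHz

78.93 kHz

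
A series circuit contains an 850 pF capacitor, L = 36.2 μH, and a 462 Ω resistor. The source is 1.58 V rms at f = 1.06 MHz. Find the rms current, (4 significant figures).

3.387 mA

ω = 2πf = 6.66e+06 rad/s
X_L = ωL = 241.1 Ω
X_C = 1/(ωC) = 176.6 Ω
Net reactance X = X_L − X_C = 64.46 Ω
Z = 462.0 + j64.46 Ω
|Z| = √(462.0² + 64.46²) = 466.5 Ω
I = V/|Z| = 1.58/466.5 = 3.387 mA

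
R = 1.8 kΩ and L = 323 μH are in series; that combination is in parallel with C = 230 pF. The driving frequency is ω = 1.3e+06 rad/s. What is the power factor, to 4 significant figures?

X_L = ωL = 419.9 Ω
X_C = 1/(ωC) = 3344 Ω
Branch 1 (R+jX_L): Z₁ = 1800 + j419.9 Ω, |Z₁| = 1848 Ω
Branch 2 (−jX_C): Z₂ = −j3344 Ω
Parallel: Z = Z₁Z₂/(Z₁+Z₂), |Z| = 1800 Ω, ∠Z = -18.48°
cos φ = cos(-18.48°) = 0.9484

0.9484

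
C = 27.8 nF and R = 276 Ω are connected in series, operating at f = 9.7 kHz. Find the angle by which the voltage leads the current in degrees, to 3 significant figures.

-64.9°

ω = 2πf = 60950 rad/s
X_C = 1/(ωC) = 590 Ω
Z = 276 − j590 Ω
|Z| = √(276² + 590²) = 652 Ω
∠Z = arctan(-590/276) = -64.9°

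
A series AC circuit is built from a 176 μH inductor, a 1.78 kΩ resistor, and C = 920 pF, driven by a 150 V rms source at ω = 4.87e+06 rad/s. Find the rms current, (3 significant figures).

79.4 mA

X_L = ωL = 857 Ω
X_C = 1/(ωC) = 223 Ω
Net reactance X = X_L − X_C = 634 Ω
Z = 1780 + j634 Ω
|Z| = √(1780² + 634²) = 1890 Ω
I = V/|Z| = 150/1890 = 79.4 mA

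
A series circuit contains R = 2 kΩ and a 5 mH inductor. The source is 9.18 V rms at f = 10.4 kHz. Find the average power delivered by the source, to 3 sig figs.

ω = 2πf = 65350 rad/s
X_L = ωL = 327 Ω
Z = 2000 + j327 Ω
|Z| = √(2000² + 327²) = 2030 Ω
∠Z = arctan(327/2000) = 9.28°
I = V/|Z| = 4.53 mA
P = VI cos φ = 9.18 × 0.00453 × cos(9.28°) = 41.0 mW

41.0 mW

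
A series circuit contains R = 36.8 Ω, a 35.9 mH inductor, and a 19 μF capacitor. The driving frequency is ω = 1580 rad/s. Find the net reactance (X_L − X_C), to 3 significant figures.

23.4 Ω

X_L = ωL = 56.7 Ω
X_C = 1/(ωC) = 33.3 Ω
X = 56.7 − 33.3 = 23.4 Ω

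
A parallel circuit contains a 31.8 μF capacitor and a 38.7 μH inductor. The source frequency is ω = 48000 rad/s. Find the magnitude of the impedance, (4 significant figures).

X_L = ωL = 1.858 Ω
X_C = 1/(ωC) = 0.6551 Ω
Parallel: admittances add. Y = 1/(jωL) + jωC
Y = (0 + j0.9881) S
|Y| = 0.9881 S → |Z| = 1/|Y| = 1.012 Ω, ∠Z = −∠Y = -90.00°

1.012 Ω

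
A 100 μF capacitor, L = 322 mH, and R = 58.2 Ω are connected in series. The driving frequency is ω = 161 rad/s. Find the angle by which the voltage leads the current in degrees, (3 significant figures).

X_L = ωL = 51.8 Ω
X_C = 1/(ωC) = 62.1 Ω
Net reactance X = X_L − X_C = -10.3 Ω
Z = 58.2 − j10.3 Ω
|Z| = √(58.2² + 10.3²) = 59.1 Ω
∠Z = arctan(-10.3/58.2) = -10.0°

-10.0°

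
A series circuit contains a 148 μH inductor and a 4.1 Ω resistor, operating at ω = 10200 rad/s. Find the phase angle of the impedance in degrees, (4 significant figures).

X_L = ωL = 1.510 Ω
Z = 4.100 + j1.510 Ω
|Z| = √(4.100² + 1.510²) = 4.369 Ω
∠Z = arctan(1.510/4.100) = 20.21°

20.21°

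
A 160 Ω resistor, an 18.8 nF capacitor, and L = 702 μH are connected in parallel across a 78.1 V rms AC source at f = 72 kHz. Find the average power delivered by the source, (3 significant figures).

38.1 W

ω = 2πf = 452400 rad/s
X_L = ωL = 318 Ω
X_C = 1/(ωC) = 118 Ω
Parallel: admittances add. Y = 1/R + 1/(jωL) + jωC
Y = (0.00625 + j0.00536) S
|Y| = 0.00823 S → |Z| = 1/|Y| = 121 Ω, ∠Z = −∠Y = -40.6°
I = V/|Z| = 643 mA
P = VI cos φ = 78.1 × 0.643 × cos(-40.6°) = 38.1 W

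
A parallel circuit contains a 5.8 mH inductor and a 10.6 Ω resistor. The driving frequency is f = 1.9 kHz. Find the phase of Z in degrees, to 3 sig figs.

ω = 2πf = 11940 rad/s
X_L = ωL = 69.2 Ω
Parallel: admittances add. Y = 1/R + 1/(jωL)
Y = (0.0943 − j0.0144) S
|Y| = 0.0954 S → |Z| = 1/|Y| = 10.5 Ω, ∠Z = −∠Y = 8.70°

8.70°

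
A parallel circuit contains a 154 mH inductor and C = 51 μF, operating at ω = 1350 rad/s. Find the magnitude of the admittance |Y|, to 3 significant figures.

X_L = ωL = 208 Ω
X_C = 1/(ωC) = 14.5 Ω
Parallel: admittances add. Y = 1/(jωL) + jωC
Y = (0 + j0.0640) S
|Y| = 0.0640 S → |Z| = 1/|Y| = 15.6 Ω, ∠Z = −∠Y = -90.0°

64.0 mS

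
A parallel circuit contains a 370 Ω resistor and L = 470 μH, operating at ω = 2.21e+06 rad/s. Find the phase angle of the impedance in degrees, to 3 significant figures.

19.6°

X_L = ωL = 1040 Ω
Parallel: admittances add. Y = 1/R + 1/(jωL)
Y = (0.00270 − j0.000963) S
|Y| = 0.00287 S → |Z| = 1/|Y| = 349 Ω, ∠Z = −∠Y = 19.6°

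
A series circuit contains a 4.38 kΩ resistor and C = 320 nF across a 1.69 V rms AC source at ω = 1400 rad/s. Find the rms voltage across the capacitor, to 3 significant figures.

X_C = 1/(ωC) = 2230 Ω
Z = 4380 − j2230 Ω
|Z| = √(4380² + 2230²) = 4920 Ω
I = V/|Z| = 344 μA
V_C = I·|Z_C| = 0.000344 × 2230 = 0.767 V

0.767 V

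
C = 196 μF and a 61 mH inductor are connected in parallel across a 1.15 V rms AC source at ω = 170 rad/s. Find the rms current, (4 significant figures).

72.58 mA

X_L = ωL = 10.37 Ω
X_C = 1/(ωC) = 30.01 Ω
Parallel: admittances add. Y = 1/(jωL) + jωC
Y = (0 − j0.06311) S
|Y| = 0.06311 S → |Z| = 1/|Y| = 15.84 Ω, ∠Z = −∠Y = 90.00°
I = V/|Z| = 1.15/15.84 = 72.58 mA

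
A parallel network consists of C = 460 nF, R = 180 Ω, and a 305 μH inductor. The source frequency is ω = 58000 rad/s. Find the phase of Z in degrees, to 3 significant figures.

79.5°

X_L = ωL = 17.7 Ω
X_C = 1/(ωC) = 37.5 Ω
Parallel: admittances add. Y = 1/R + 1/(jωL) + jωC
Y = (0.00556 − j0.0298) S
|Y| = 0.0304 S → |Z| = 1/|Y| = 32.9 Ω, ∠Z = −∠Y = 79.5°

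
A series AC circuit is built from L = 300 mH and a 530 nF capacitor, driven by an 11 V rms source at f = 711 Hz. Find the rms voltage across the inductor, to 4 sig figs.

16.06 V

ω = 2πf = 4467 rad/s
X_L = ωL = 1340 Ω
X_C = 1/(ωC) = 422.4 Ω
Net reactance X = X_L − X_C = 917.9 Ω
Z = j917.9 Ω
|Z| = √(0² + 917.9²) = 917.9 Ω
I = V/|Z| = 11.98 mA
V_L = I·|Z_L| = 0.01198 × 1340 = 16.06 V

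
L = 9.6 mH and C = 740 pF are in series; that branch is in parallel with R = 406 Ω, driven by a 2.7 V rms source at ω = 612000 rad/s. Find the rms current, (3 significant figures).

6.69 mA

X_L = ωL = 5880 Ω
X_C = 1/(ωC) = 2210 Ω
Branch 1: Z₁ = R = 406 Ω
Branch 2 (series LC): Z₂ = j(X_L − X_C) = j3670 Ω
Parallel: Z = Z₁Z₂/(Z₁+Z₂), |Z| = 404 Ω, ∠Z = 6.32°
I = V/|Z| = 2.7/404 = 6.69 mA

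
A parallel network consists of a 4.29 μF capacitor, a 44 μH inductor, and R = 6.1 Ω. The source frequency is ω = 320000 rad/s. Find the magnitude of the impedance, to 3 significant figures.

X_L = ωL = 14.1 Ω
X_C = 1/(ωC) = 0.728 Ω
Parallel: admittances add. Y = 1/R + 1/(jωL) + jωC
Y = (0.164 + j1.30) S
|Y| = 1.31 S → |Z| = 1/|Y| = 0.762 Ω, ∠Z = −∠Y = -82.8°

0.762 Ω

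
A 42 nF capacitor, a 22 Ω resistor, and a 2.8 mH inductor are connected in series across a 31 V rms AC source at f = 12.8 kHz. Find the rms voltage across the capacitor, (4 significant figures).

ω = 2πf = 80420 rad/s
X_L = ωL = 225.2 Ω
X_C = 1/(ωC) = 296.0 Ω
Net reactance X = X_L − X_C = -70.86 Ω
Z = 22.00 − j70.86 Ω
|Z| = √(22.00² + 70.86²) = 74.19 Ω
I = V/|Z| = 417.8 mA
V_C = I·|Z_C| = 0.4178 × 296.0 = 123.7 V

123.7 V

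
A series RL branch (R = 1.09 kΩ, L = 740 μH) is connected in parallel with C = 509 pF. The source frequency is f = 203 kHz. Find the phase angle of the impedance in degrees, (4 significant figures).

-20.42°

ω = 2πf = 1.275e+06 rad/s
X_L = ωL = 943.9 Ω
X_C = 1/(ωC) = 1540 Ω
Branch 1 (R+jX_L): Z₁ = 1090 + j943.9 Ω, |Z₁| = 1442 Ω
Branch 2 (−jX_C): Z₂ = −j1540 Ω
Parallel: Z = Z₁Z₂/(Z₁+Z₂), |Z| = 1787 Ω, ∠Z = -20.42°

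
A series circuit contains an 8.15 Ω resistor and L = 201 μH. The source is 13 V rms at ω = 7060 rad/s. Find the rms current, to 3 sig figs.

X_L = ωL = 1.42 Ω
Z = 8.15 + j1.42 Ω
|Z| = √(8.15² + 1.42²) = 8.27 Ω
I = V/|Z| = 13/8.27 = 1.57 A

1.57 A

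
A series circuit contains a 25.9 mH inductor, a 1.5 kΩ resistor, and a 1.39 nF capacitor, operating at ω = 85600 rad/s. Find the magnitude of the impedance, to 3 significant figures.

6370 Ω

X_L = ωL = 2220 Ω
X_C = 1/(ωC) = 8400 Ω
Net reactance X = X_L − X_C = -6190 Ω
Z = 1500 − j6190 Ω
|Z| = √(1500² + 6190²) = 6370 Ω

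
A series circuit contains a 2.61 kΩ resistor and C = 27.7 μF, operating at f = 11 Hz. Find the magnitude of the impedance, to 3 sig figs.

2660 Ω

ω = 2πf = 69.12 rad/s
X_C = 1/(ωC) = 522 Ω
Z = 2610 − j522 Ω
|Z| = √(2610² + 522²) = 2660 Ω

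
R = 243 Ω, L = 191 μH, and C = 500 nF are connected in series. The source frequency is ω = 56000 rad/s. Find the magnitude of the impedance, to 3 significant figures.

244 Ω

X_L = ωL = 10.7 Ω
X_C = 1/(ωC) = 35.7 Ω
Net reactance X = X_L − X_C = -25.0 Ω
Z = 243 − j25.0 Ω
|Z| = √(243² + 25.0²) = 244 Ω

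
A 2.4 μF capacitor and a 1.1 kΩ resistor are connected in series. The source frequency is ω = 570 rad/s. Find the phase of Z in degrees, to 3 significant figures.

-33.6°

X_C = 1/(ωC) = 731 Ω
Z = 1100 − j731 Ω
|Z| = √(1100² + 731²) = 1320 Ω
∠Z = arctan(-731/1100) = -33.6°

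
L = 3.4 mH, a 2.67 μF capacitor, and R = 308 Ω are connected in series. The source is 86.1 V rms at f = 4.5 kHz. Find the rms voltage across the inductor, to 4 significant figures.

25.95 V

ω = 2πf = 28270 rad/s
X_L = ωL = 96.13 Ω
X_C = 1/(ωC) = 13.25 Ω
Net reactance X = X_L − X_C = 82.89 Ω
Z = 308.0 + j82.89 Ω
|Z| = √(308.0² + 82.89²) = 319.0 Ω
I = V/|Z| = 269.9 mA
V_L = I·|Z_L| = 0.2699 × 96.13 = 25.95 V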